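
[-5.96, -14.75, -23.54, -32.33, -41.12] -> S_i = -5.96 + -8.79*i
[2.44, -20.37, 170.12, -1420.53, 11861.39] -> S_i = 2.44*(-8.35)^i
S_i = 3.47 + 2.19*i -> [3.47, 5.66, 7.85, 10.04, 12.23]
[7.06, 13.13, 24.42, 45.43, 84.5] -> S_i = 7.06*1.86^i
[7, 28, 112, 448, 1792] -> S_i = 7*4^i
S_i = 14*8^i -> [14, 112, 896, 7168, 57344]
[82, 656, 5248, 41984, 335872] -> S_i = 82*8^i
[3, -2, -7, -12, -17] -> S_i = 3 + -5*i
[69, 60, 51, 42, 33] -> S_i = 69 + -9*i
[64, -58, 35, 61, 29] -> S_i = Random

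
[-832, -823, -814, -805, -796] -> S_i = -832 + 9*i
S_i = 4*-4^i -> [4, -16, 64, -256, 1024]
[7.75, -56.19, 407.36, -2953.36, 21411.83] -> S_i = 7.75*(-7.25)^i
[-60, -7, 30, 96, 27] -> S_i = Random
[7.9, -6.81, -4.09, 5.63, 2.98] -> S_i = Random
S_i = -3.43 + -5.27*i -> [-3.43, -8.7, -13.97, -19.24, -24.51]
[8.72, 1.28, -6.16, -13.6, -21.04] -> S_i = 8.72 + -7.44*i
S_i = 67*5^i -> [67, 335, 1675, 8375, 41875]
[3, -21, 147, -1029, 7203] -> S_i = 3*-7^i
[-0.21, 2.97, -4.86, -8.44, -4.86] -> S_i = Random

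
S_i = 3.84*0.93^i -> [3.84, 3.57, 3.32, 3.09, 2.87]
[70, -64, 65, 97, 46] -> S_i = Random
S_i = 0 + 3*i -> [0, 3, 6, 9, 12]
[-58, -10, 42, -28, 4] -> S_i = Random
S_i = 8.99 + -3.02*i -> [8.99, 5.97, 2.95, -0.07, -3.09]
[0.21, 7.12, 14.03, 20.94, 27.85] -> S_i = 0.21 + 6.91*i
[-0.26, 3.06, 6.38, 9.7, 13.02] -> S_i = -0.26 + 3.32*i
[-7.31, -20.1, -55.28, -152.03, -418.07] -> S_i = -7.31*2.75^i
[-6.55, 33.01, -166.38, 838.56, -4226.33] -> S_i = -6.55*(-5.04)^i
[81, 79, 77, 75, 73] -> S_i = 81 + -2*i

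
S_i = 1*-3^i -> [1, -3, 9, -27, 81]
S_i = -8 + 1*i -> [-8, -7, -6, -5, -4]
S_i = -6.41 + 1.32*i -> [-6.41, -5.09, -3.77, -2.45, -1.13]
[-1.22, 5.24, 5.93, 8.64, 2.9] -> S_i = Random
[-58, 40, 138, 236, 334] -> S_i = -58 + 98*i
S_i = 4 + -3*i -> [4, 1, -2, -5, -8]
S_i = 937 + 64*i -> [937, 1001, 1065, 1129, 1193]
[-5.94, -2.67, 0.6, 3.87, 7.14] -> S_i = -5.94 + 3.27*i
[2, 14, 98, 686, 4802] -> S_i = 2*7^i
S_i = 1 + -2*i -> [1, -1, -3, -5, -7]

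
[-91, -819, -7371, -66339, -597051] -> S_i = -91*9^i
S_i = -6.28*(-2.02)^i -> [-6.28, 12.69, -25.62, 51.76, -104.56]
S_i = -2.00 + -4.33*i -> [-2.0, -6.33, -10.66, -14.99, -19.32]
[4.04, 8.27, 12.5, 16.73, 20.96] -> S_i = 4.04 + 4.23*i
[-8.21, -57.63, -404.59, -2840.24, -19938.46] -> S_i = -8.21*7.02^i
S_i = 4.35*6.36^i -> [4.35, 27.67, 175.96, 1119.08, 7117.34]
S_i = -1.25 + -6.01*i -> [-1.25, -7.26, -13.27, -19.28, -25.29]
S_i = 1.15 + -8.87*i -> [1.15, -7.72, -16.59, -25.46, -34.33]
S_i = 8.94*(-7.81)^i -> [8.94, -69.82, 545.31, -4258.83, 33261.49]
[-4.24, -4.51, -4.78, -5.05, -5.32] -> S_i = -4.24 + -0.27*i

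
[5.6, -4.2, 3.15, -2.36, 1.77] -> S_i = 5.60*(-0.75)^i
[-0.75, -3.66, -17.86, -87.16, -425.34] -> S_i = -0.75*4.88^i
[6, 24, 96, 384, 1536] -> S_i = 6*4^i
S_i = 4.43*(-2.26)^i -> [4.43, -10.01, 22.63, -51.14, 115.57]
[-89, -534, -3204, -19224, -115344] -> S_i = -89*6^i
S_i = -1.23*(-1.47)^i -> [-1.23, 1.81, -2.66, 3.91, -5.74]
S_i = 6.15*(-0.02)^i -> [6.15, -0.12, 0.0, -0.0, 0.0]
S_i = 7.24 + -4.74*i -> [7.24, 2.5, -2.24, -6.98, -11.72]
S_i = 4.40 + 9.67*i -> [4.4, 14.07, 23.74, 33.41, 43.08]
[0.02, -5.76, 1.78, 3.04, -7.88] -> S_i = Random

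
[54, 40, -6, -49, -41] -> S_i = Random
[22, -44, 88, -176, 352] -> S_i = 22*-2^i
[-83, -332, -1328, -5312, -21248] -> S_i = -83*4^i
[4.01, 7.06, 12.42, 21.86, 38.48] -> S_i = 4.01*1.76^i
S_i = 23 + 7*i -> [23, 30, 37, 44, 51]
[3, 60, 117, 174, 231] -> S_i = 3 + 57*i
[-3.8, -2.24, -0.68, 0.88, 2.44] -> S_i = -3.80 + 1.56*i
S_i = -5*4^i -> [-5, -20, -80, -320, -1280]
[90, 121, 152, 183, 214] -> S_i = 90 + 31*i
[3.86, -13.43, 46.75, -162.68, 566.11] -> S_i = 3.86*(-3.48)^i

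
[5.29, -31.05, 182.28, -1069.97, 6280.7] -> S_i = 5.29*(-5.87)^i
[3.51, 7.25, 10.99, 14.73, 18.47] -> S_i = 3.51 + 3.74*i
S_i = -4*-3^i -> [-4, 12, -36, 108, -324]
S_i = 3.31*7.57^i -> [3.31, 25.06, 189.68, 1435.87, 10869.55]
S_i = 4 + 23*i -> [4, 27, 50, 73, 96]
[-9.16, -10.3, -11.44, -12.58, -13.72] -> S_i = -9.16 + -1.14*i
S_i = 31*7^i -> [31, 217, 1519, 10633, 74431]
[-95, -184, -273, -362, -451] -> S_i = -95 + -89*i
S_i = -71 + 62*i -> [-71, -9, 53, 115, 177]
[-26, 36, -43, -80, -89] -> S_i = Random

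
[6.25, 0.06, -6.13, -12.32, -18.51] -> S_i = 6.25 + -6.19*i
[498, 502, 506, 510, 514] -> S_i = 498 + 4*i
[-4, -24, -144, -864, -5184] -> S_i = -4*6^i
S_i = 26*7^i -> [26, 182, 1274, 8918, 62426]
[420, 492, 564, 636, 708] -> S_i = 420 + 72*i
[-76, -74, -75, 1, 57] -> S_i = Random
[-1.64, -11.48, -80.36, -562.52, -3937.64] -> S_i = -1.64*7.00^i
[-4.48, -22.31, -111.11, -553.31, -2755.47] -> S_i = -4.48*4.98^i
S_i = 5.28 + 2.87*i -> [5.28, 8.15, 11.02, 13.89, 16.76]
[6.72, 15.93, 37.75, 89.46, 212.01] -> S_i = 6.72*2.37^i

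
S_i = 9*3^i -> [9, 27, 81, 243, 729]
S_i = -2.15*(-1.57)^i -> [-2.15, 3.38, -5.3, 8.32, -13.06]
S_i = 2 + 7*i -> [2, 9, 16, 23, 30]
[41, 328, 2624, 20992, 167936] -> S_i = 41*8^i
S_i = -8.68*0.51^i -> [-8.68, -4.43, -2.26, -1.15, -0.59]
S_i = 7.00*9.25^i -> [7.0, 64.75, 598.94, 5540.17, 51246.59]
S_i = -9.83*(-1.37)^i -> [-9.83, 13.47, -18.45, 25.28, -34.63]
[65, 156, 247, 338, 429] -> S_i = 65 + 91*i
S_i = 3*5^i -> [3, 15, 75, 375, 1875]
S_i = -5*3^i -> [-5, -15, -45, -135, -405]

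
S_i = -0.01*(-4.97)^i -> [-0.01, 0.05, -0.25, 1.23, -6.1]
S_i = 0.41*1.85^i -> [0.41, 0.76, 1.4, 2.6, 4.8]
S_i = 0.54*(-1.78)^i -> [0.54, -0.96, 1.71, -3.05, 5.42]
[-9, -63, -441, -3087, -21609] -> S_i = -9*7^i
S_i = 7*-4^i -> [7, -28, 112, -448, 1792]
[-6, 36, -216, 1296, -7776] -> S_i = -6*-6^i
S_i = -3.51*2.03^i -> [-3.51, -7.13, -14.46, -29.36, -59.61]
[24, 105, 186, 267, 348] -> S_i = 24 + 81*i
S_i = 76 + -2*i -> [76, 74, 72, 70, 68]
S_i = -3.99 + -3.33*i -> [-3.99, -7.32, -10.65, -13.98, -17.31]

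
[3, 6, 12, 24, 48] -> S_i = 3*2^i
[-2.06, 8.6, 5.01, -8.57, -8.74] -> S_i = Random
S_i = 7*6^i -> [7, 42, 252, 1512, 9072]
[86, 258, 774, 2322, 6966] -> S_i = 86*3^i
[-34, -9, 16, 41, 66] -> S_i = -34 + 25*i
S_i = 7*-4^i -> [7, -28, 112, -448, 1792]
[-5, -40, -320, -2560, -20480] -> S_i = -5*8^i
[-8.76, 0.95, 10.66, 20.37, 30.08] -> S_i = -8.76 + 9.71*i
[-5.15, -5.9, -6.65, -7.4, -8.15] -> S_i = -5.15 + -0.75*i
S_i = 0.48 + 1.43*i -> [0.48, 1.91, 3.34, 4.77, 6.2]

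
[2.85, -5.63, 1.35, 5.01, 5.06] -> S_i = Random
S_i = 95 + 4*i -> [95, 99, 103, 107, 111]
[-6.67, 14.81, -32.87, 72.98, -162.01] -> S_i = -6.67*(-2.22)^i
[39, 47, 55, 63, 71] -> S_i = 39 + 8*i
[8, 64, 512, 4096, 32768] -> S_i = 8*8^i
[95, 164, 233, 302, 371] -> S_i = 95 + 69*i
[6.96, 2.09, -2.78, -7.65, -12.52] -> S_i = 6.96 + -4.87*i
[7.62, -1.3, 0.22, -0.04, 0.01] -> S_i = 7.62*(-0.17)^i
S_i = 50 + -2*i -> [50, 48, 46, 44, 42]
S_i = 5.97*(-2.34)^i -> [5.97, -13.97, 32.69, -76.49, 178.99]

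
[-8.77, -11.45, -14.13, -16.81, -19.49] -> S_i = -8.77 + -2.68*i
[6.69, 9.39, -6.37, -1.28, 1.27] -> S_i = Random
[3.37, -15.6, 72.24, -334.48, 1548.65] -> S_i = 3.37*(-4.63)^i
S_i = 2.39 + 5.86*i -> [2.39, 8.25, 14.11, 19.97, 25.83]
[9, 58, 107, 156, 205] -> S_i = 9 + 49*i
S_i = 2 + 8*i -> [2, 10, 18, 26, 34]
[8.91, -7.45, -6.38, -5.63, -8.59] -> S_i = Random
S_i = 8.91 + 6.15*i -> [8.91, 15.06, 21.21, 27.36, 33.51]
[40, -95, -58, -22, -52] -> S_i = Random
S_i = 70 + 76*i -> [70, 146, 222, 298, 374]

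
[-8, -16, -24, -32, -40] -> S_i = -8 + -8*i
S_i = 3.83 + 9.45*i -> [3.83, 13.28, 22.73, 32.18, 41.63]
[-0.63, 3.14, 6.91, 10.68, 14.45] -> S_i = -0.63 + 3.77*i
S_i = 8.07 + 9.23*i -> [8.07, 17.3, 26.53, 35.76, 44.99]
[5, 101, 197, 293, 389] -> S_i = 5 + 96*i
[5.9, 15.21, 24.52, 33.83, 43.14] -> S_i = 5.90 + 9.31*i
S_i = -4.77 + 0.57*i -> [-4.77, -4.2, -3.63, -3.06, -2.49]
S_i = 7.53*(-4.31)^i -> [7.53, -32.45, 139.88, -602.87, 2598.39]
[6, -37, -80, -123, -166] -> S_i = 6 + -43*i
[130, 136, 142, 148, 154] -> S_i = 130 + 6*i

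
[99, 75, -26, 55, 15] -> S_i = Random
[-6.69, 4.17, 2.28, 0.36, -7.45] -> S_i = Random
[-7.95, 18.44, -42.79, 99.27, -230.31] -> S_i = -7.95*(-2.32)^i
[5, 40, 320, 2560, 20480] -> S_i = 5*8^i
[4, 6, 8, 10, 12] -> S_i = 4 + 2*i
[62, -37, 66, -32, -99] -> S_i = Random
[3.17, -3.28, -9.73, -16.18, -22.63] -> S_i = 3.17 + -6.45*i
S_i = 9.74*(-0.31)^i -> [9.74, -3.02, 0.94, -0.29, 0.09]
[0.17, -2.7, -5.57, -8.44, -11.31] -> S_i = 0.17 + -2.87*i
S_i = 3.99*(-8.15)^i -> [3.99, -32.52, 265.03, -2159.96, 17603.67]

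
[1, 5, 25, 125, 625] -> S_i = 1*5^i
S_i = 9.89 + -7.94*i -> [9.89, 1.95, -5.99, -13.93, -21.87]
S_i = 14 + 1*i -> [14, 15, 16, 17, 18]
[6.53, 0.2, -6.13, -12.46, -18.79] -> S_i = 6.53 + -6.33*i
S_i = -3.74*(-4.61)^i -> [-3.74, 17.24, -79.48, 366.42, -1689.18]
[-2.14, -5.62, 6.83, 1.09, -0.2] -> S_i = Random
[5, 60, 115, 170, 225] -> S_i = 5 + 55*i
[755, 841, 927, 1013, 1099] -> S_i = 755 + 86*i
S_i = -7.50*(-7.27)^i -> [-7.5, 54.52, -396.4, 2881.8, -20950.72]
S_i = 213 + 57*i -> [213, 270, 327, 384, 441]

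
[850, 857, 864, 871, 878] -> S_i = 850 + 7*i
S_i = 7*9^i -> [7, 63, 567, 5103, 45927]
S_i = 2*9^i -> [2, 18, 162, 1458, 13122]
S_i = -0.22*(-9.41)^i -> [-0.22, 2.07, -19.48, 183.31, -1724.97]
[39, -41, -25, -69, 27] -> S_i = Random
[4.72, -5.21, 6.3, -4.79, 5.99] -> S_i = Random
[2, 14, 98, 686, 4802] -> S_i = 2*7^i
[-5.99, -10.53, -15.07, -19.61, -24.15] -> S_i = -5.99 + -4.54*i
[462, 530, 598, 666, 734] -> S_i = 462 + 68*i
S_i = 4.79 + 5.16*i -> [4.79, 9.95, 15.11, 20.27, 25.43]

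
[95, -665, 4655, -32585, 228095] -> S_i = 95*-7^i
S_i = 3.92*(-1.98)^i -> [3.92, -7.76, 15.37, -30.43, 60.25]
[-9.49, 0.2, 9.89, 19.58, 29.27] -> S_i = -9.49 + 9.69*i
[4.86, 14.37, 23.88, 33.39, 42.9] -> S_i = 4.86 + 9.51*i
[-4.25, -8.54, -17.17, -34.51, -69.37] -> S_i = -4.25*2.01^i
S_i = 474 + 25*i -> [474, 499, 524, 549, 574]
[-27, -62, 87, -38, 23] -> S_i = Random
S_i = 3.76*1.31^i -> [3.76, 4.93, 6.45, 8.45, 11.07]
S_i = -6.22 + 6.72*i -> [-6.22, 0.5, 7.22, 13.94, 20.66]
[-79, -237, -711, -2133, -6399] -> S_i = -79*3^i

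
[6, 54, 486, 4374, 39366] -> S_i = 6*9^i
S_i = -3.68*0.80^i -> [-3.68, -2.94, -2.36, -1.88, -1.51]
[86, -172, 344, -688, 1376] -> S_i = 86*-2^i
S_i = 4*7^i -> [4, 28, 196, 1372, 9604]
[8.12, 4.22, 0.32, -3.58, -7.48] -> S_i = 8.12 + -3.90*i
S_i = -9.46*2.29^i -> [-9.46, -21.66, -49.61, -113.61, -260.16]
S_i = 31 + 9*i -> [31, 40, 49, 58, 67]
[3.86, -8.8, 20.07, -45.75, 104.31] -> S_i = 3.86*(-2.28)^i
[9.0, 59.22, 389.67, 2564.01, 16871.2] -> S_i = 9.00*6.58^i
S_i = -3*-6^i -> [-3, 18, -108, 648, -3888]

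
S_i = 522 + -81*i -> [522, 441, 360, 279, 198]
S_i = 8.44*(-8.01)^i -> [8.44, -67.6, 541.51, -4337.51, 34743.42]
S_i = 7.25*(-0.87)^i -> [7.25, -6.31, 5.49, -4.77, 4.15]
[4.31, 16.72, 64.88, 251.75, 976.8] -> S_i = 4.31*3.88^i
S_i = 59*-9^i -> [59, -531, 4779, -43011, 387099]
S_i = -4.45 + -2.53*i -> [-4.45, -6.98, -9.51, -12.04, -14.57]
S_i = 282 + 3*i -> [282, 285, 288, 291, 294]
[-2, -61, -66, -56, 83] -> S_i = Random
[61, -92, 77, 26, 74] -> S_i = Random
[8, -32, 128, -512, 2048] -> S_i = 8*-4^i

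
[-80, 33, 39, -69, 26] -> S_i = Random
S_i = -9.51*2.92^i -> [-9.51, -27.77, -81.09, -236.77, -691.37]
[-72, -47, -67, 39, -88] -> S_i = Random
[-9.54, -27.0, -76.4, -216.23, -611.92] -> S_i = -9.54*2.83^i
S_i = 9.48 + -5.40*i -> [9.48, 4.08, -1.32, -6.72, -12.12]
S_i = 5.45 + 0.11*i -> [5.45, 5.56, 5.67, 5.78, 5.89]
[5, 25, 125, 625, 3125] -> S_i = 5*5^i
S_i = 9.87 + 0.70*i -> [9.87, 10.57, 11.27, 11.97, 12.67]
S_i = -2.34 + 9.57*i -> [-2.34, 7.23, 16.8, 26.37, 35.94]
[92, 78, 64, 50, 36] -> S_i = 92 + -14*i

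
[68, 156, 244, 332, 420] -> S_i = 68 + 88*i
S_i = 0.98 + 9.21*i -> [0.98, 10.19, 19.4, 28.61, 37.82]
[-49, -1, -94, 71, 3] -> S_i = Random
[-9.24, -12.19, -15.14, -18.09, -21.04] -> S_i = -9.24 + -2.95*i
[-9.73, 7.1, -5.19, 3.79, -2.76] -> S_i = -9.73*(-0.73)^i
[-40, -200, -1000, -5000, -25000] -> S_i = -40*5^i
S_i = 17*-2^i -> [17, -34, 68, -136, 272]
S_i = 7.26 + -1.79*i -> [7.26, 5.47, 3.68, 1.89, 0.1]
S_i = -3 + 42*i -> [-3, 39, 81, 123, 165]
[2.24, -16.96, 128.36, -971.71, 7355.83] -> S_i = 2.24*(-7.57)^i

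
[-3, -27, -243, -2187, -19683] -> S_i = -3*9^i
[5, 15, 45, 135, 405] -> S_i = 5*3^i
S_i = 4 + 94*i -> [4, 98, 192, 286, 380]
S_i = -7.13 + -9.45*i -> [-7.13, -16.58, -26.03, -35.48, -44.93]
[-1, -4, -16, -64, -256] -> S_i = -1*4^i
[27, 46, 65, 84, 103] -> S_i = 27 + 19*i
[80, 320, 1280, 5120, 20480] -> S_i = 80*4^i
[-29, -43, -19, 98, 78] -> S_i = Random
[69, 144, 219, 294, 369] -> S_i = 69 + 75*i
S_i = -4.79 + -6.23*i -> [-4.79, -11.02, -17.25, -23.48, -29.71]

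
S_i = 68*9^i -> [68, 612, 5508, 49572, 446148]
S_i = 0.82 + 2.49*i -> [0.82, 3.31, 5.8, 8.29, 10.78]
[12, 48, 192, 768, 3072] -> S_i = 12*4^i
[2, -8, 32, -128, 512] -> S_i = 2*-4^i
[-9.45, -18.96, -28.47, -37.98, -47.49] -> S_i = -9.45 + -9.51*i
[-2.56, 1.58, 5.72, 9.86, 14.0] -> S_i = -2.56 + 4.14*i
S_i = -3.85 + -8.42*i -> [-3.85, -12.27, -20.69, -29.11, -37.53]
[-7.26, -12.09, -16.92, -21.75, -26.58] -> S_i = -7.26 + -4.83*i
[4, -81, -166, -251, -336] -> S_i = 4 + -85*i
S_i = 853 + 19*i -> [853, 872, 891, 910, 929]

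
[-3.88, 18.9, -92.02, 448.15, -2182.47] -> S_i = -3.88*(-4.87)^i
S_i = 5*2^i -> [5, 10, 20, 40, 80]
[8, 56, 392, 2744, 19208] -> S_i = 8*7^i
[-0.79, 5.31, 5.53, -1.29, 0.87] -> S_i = Random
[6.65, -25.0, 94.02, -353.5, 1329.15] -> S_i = 6.65*(-3.76)^i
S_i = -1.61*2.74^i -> [-1.61, -4.41, -12.09, -33.12, -90.75]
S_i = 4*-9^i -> [4, -36, 324, -2916, 26244]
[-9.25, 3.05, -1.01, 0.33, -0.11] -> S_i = -9.25*(-0.33)^i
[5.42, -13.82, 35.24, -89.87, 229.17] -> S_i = 5.42*(-2.55)^i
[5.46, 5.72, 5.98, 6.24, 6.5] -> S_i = 5.46 + 0.26*i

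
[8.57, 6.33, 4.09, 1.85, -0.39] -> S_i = 8.57 + -2.24*i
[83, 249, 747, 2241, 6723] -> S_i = 83*3^i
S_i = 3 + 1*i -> [3, 4, 5, 6, 7]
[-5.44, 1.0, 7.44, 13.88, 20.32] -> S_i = -5.44 + 6.44*i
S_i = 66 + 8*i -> [66, 74, 82, 90, 98]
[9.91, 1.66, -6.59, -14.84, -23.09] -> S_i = 9.91 + -8.25*i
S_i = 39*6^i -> [39, 234, 1404, 8424, 50544]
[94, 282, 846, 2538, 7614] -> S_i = 94*3^i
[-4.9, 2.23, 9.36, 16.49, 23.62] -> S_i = -4.90 + 7.13*i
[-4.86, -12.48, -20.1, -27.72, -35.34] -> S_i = -4.86 + -7.62*i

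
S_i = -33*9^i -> [-33, -297, -2673, -24057, -216513]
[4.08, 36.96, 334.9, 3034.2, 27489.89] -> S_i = 4.08*9.06^i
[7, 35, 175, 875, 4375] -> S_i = 7*5^i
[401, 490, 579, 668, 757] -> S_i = 401 + 89*i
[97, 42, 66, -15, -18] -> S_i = Random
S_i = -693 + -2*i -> [-693, -695, -697, -699, -701]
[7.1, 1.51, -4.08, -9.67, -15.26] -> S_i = 7.10 + -5.59*i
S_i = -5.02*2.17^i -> [-5.02, -10.89, -23.64, -51.3, -111.31]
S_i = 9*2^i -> [9, 18, 36, 72, 144]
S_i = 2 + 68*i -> [2, 70, 138, 206, 274]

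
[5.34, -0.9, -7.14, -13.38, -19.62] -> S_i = 5.34 + -6.24*i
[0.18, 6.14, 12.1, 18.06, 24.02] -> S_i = 0.18 + 5.96*i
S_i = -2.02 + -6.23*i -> [-2.02, -8.25, -14.48, -20.71, -26.94]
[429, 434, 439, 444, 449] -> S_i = 429 + 5*i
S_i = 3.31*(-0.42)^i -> [3.31, -1.39, 0.58, -0.25, 0.1]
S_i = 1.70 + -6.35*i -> [1.7, -4.65, -11.0, -17.35, -23.7]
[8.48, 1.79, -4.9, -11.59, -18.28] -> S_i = 8.48 + -6.69*i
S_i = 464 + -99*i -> [464, 365, 266, 167, 68]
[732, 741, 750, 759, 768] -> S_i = 732 + 9*i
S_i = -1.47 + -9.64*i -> [-1.47, -11.11, -20.75, -30.39, -40.03]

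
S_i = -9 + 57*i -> [-9, 48, 105, 162, 219]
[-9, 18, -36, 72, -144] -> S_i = -9*-2^i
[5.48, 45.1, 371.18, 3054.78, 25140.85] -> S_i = 5.48*8.23^i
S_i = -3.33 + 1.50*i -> [-3.33, -1.83, -0.33, 1.17, 2.67]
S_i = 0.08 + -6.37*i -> [0.08, -6.29, -12.66, -19.03, -25.4]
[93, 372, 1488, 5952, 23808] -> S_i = 93*4^i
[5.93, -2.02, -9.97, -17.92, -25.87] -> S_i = 5.93 + -7.95*i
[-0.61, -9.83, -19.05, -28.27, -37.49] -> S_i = -0.61 + -9.22*i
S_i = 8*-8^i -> [8, -64, 512, -4096, 32768]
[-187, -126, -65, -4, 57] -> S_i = -187 + 61*i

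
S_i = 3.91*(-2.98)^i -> [3.91, -11.65, 34.72, -103.47, 308.35]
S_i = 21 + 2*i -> [21, 23, 25, 27, 29]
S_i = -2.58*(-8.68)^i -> [-2.58, 22.39, -194.38, 1687.25, -14645.31]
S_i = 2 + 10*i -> [2, 12, 22, 32, 42]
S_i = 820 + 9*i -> [820, 829, 838, 847, 856]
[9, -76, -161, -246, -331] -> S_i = 9 + -85*i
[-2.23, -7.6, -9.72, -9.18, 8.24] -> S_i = Random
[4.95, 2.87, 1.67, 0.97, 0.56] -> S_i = 4.95*0.58^i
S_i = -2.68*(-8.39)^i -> [-2.68, 22.49, -188.65, 1582.78, -13279.53]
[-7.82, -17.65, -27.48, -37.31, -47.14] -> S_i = -7.82 + -9.83*i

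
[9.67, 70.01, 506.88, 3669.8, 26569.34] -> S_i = 9.67*7.24^i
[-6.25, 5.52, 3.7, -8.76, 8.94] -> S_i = Random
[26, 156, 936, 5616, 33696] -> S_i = 26*6^i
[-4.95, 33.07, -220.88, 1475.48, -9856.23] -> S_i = -4.95*(-6.68)^i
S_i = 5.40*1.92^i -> [5.4, 10.37, 19.91, 38.22, 73.38]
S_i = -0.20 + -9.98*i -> [-0.2, -10.18, -20.16, -30.14, -40.12]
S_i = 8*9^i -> [8, 72, 648, 5832, 52488]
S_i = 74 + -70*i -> [74, 4, -66, -136, -206]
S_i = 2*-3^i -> [2, -6, 18, -54, 162]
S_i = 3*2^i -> [3, 6, 12, 24, 48]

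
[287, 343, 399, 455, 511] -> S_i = 287 + 56*i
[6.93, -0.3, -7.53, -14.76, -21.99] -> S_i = 6.93 + -7.23*i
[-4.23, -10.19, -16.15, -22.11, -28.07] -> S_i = -4.23 + -5.96*i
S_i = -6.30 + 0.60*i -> [-6.3, -5.7, -5.1, -4.5, -3.9]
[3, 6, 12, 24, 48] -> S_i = 3*2^i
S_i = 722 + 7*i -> [722, 729, 736, 743, 750]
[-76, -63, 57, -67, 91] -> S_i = Random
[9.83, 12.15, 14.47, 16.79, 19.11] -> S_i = 9.83 + 2.32*i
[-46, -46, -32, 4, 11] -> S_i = Random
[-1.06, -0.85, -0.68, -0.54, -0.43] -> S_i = -1.06*0.80^i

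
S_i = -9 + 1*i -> [-9, -8, -7, -6, -5]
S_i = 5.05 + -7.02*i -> [5.05, -1.97, -8.99, -16.01, -23.03]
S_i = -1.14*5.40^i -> [-1.14, -6.16, -33.24, -179.51, -969.35]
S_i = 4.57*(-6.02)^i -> [4.57, -27.51, 165.62, -997.02, 6002.09]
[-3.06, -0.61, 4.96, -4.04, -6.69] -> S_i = Random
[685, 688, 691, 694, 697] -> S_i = 685 + 3*i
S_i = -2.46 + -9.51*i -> [-2.46, -11.97, -21.48, -30.99, -40.5]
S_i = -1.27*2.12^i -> [-1.27, -2.69, -5.71, -12.1, -25.65]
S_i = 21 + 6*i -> [21, 27, 33, 39, 45]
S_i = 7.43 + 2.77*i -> [7.43, 10.2, 12.97, 15.74, 18.51]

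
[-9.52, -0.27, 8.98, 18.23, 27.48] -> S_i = -9.52 + 9.25*i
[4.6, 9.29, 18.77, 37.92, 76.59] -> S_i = 4.60*2.02^i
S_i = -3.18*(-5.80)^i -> [-3.18, 18.44, -106.98, 620.46, -3598.65]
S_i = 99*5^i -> [99, 495, 2475, 12375, 61875]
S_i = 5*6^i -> [5, 30, 180, 1080, 6480]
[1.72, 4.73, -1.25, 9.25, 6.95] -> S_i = Random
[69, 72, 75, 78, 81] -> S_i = 69 + 3*i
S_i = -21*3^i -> [-21, -63, -189, -567, -1701]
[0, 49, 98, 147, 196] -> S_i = 0 + 49*i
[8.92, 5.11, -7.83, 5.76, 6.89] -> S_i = Random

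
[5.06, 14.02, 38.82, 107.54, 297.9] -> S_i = 5.06*2.77^i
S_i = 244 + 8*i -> [244, 252, 260, 268, 276]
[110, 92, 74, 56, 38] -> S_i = 110 + -18*i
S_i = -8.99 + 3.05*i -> [-8.99, -5.94, -2.89, 0.16, 3.21]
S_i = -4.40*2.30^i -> [-4.4, -10.12, -23.28, -53.53, -123.13]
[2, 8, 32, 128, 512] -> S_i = 2*4^i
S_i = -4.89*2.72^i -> [-4.89, -13.3, -36.18, -98.4, -267.66]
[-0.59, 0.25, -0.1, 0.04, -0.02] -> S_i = -0.59*(-0.42)^i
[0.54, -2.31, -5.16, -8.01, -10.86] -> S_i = 0.54 + -2.85*i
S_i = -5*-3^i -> [-5, 15, -45, 135, -405]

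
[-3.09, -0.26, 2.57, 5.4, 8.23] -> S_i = -3.09 + 2.83*i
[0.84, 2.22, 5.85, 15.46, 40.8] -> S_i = 0.84*2.64^i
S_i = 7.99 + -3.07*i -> [7.99, 4.92, 1.85, -1.22, -4.29]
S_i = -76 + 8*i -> [-76, -68, -60, -52, -44]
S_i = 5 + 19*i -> [5, 24, 43, 62, 81]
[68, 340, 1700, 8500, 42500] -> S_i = 68*5^i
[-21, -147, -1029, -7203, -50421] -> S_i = -21*7^i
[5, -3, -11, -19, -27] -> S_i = 5 + -8*i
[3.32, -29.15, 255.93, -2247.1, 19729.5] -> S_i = 3.32*(-8.78)^i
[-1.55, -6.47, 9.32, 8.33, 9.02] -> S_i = Random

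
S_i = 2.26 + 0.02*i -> [2.26, 2.28, 2.3, 2.32, 2.34]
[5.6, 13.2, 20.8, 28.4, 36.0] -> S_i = 5.60 + 7.60*i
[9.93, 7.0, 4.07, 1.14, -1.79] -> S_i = 9.93 + -2.93*i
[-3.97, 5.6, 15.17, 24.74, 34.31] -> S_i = -3.97 + 9.57*i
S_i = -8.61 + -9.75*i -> [-8.61, -18.36, -28.11, -37.86, -47.61]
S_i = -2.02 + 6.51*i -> [-2.02, 4.49, 11.0, 17.51, 24.02]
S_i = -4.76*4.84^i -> [-4.76, -23.04, -111.51, -539.69, -2612.09]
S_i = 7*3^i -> [7, 21, 63, 189, 567]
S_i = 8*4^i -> [8, 32, 128, 512, 2048]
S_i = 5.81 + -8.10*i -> [5.81, -2.29, -10.39, -18.49, -26.59]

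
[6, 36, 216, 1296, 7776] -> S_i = 6*6^i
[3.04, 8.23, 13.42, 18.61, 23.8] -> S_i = 3.04 + 5.19*i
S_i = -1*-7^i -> [-1, 7, -49, 343, -2401]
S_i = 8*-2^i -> [8, -16, 32, -64, 128]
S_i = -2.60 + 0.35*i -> [-2.6, -2.25, -1.9, -1.55, -1.2]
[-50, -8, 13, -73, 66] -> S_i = Random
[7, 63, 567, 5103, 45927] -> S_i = 7*9^i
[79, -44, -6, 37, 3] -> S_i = Random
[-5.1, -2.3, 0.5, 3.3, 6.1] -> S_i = -5.10 + 2.80*i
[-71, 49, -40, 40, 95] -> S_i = Random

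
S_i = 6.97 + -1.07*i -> [6.97, 5.9, 4.83, 3.76, 2.69]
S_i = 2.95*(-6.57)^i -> [2.95, -19.38, 127.34, -836.6, 5496.47]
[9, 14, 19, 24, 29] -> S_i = 9 + 5*i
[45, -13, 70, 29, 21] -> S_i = Random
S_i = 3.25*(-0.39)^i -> [3.25, -1.27, 0.49, -0.19, 0.08]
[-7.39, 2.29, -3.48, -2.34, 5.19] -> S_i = Random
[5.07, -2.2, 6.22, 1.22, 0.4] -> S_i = Random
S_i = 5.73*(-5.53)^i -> [5.73, -31.69, 175.23, -969.01, 5358.65]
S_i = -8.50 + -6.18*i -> [-8.5, -14.68, -20.86, -27.04, -33.22]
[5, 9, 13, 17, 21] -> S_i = 5 + 4*i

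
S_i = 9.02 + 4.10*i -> [9.02, 13.12, 17.22, 21.32, 25.42]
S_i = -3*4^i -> [-3, -12, -48, -192, -768]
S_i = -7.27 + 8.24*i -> [-7.27, 0.97, 9.21, 17.45, 25.69]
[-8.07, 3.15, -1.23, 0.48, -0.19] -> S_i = -8.07*(-0.39)^i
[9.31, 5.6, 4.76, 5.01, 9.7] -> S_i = Random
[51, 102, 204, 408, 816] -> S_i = 51*2^i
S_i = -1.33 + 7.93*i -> [-1.33, 6.6, 14.53, 22.46, 30.39]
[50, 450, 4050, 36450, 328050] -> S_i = 50*9^i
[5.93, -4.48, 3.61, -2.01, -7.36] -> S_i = Random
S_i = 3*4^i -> [3, 12, 48, 192, 768]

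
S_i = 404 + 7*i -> [404, 411, 418, 425, 432]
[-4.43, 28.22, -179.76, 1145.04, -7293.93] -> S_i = -4.43*(-6.37)^i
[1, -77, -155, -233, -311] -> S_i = 1 + -78*i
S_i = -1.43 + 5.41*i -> [-1.43, 3.98, 9.39, 14.8, 20.21]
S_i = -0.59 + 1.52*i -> [-0.59, 0.93, 2.45, 3.97, 5.49]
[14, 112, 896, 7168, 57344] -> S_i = 14*8^i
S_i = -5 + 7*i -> [-5, 2, 9, 16, 23]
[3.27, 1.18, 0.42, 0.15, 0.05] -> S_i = 3.27*0.36^i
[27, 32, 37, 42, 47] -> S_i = 27 + 5*i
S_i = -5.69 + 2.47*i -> [-5.69, -3.22, -0.75, 1.72, 4.19]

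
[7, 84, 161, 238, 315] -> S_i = 7 + 77*i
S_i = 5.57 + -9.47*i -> [5.57, -3.9, -13.37, -22.84, -32.31]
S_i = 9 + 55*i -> [9, 64, 119, 174, 229]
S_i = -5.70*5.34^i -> [-5.7, -30.44, -162.54, -867.96, -4634.89]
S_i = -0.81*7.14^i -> [-0.81, -5.78, -41.29, -294.84, -2105.12]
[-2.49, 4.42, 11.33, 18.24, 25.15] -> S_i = -2.49 + 6.91*i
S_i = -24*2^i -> [-24, -48, -96, -192, -384]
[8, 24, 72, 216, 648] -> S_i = 8*3^i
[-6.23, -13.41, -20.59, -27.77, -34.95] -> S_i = -6.23 + -7.18*i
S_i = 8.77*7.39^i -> [8.77, 64.81, 478.95, 3539.43, 26156.36]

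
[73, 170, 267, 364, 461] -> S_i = 73 + 97*i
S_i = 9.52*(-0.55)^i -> [9.52, -5.24, 2.88, -1.58, 0.87]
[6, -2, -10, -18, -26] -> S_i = 6 + -8*i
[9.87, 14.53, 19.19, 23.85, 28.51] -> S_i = 9.87 + 4.66*i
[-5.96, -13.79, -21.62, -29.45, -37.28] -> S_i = -5.96 + -7.83*i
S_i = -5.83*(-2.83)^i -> [-5.83, 16.5, -46.69, 132.14, -373.95]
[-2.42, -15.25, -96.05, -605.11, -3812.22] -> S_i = -2.42*6.30^i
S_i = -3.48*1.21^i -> [-3.48, -4.21, -5.1, -6.17, -7.46]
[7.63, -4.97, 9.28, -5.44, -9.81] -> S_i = Random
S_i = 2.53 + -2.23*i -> [2.53, 0.3, -1.93, -4.16, -6.39]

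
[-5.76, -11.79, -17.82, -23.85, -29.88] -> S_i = -5.76 + -6.03*i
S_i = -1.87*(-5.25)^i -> [-1.87, 9.82, -51.54, 270.59, -1420.62]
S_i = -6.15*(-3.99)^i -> [-6.15, 24.54, -97.91, 390.66, -1558.71]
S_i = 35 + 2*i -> [35, 37, 39, 41, 43]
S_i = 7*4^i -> [7, 28, 112, 448, 1792]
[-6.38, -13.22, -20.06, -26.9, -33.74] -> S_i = -6.38 + -6.84*i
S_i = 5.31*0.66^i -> [5.31, 3.5, 2.31, 1.53, 1.01]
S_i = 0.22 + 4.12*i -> [0.22, 4.34, 8.46, 12.58, 16.7]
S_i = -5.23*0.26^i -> [-5.23, -1.36, -0.35, -0.09, -0.02]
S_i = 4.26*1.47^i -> [4.26, 6.26, 9.21, 13.53, 19.89]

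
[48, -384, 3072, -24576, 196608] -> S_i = 48*-8^i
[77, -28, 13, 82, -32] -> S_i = Random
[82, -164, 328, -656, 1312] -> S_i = 82*-2^i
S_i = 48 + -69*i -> [48, -21, -90, -159, -228]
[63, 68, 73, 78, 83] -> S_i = 63 + 5*i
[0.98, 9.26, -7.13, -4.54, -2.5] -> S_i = Random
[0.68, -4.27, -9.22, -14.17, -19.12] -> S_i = 0.68 + -4.95*i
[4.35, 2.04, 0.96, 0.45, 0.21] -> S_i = 4.35*0.47^i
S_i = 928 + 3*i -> [928, 931, 934, 937, 940]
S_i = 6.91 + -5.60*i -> [6.91, 1.31, -4.29, -9.89, -15.49]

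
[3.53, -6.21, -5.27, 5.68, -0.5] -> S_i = Random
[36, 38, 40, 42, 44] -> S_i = 36 + 2*i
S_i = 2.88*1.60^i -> [2.88, 4.61, 7.37, 11.8, 18.87]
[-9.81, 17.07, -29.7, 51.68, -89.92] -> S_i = -9.81*(-1.74)^i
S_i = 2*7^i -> [2, 14, 98, 686, 4802]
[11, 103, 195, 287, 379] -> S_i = 11 + 92*i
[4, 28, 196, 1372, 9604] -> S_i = 4*7^i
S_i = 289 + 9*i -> [289, 298, 307, 316, 325]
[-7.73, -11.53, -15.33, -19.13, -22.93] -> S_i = -7.73 + -3.80*i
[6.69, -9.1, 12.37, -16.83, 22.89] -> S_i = 6.69*(-1.36)^i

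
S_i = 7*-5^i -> [7, -35, 175, -875, 4375]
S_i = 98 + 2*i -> [98, 100, 102, 104, 106]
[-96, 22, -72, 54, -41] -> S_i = Random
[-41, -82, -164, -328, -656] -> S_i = -41*2^i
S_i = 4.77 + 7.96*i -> [4.77, 12.73, 20.69, 28.65, 36.61]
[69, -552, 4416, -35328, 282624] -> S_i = 69*-8^i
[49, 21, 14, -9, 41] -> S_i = Random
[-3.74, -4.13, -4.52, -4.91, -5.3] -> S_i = -3.74 + -0.39*i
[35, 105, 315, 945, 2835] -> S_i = 35*3^i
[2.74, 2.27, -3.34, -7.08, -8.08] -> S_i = Random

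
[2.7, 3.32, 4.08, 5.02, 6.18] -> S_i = 2.70*1.23^i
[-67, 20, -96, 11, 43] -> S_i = Random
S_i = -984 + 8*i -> [-984, -976, -968, -960, -952]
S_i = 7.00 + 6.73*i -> [7.0, 13.73, 20.46, 27.19, 33.92]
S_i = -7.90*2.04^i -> [-7.9, -16.12, -32.88, -67.07, -136.82]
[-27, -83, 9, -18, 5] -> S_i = Random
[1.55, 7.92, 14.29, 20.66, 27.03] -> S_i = 1.55 + 6.37*i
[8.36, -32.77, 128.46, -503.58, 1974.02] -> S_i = 8.36*(-3.92)^i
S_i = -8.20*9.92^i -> [-8.2, -81.34, -806.93, -8004.77, -79407.32]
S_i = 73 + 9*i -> [73, 82, 91, 100, 109]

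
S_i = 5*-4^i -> [5, -20, 80, -320, 1280]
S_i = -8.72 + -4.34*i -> [-8.72, -13.06, -17.4, -21.74, -26.08]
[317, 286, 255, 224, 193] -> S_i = 317 + -31*i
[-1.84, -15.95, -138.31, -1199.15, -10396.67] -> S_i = -1.84*8.67^i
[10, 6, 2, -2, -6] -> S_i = 10 + -4*i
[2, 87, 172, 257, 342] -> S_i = 2 + 85*i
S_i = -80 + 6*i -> [-80, -74, -68, -62, -56]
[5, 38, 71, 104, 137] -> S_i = 5 + 33*i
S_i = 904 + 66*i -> [904, 970, 1036, 1102, 1168]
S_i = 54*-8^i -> [54, -432, 3456, -27648, 221184]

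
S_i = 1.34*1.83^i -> [1.34, 2.45, 4.49, 8.21, 15.03]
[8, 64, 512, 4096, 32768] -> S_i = 8*8^i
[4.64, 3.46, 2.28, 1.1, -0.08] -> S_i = 4.64 + -1.18*i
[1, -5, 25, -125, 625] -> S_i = 1*-5^i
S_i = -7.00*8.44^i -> [-7.0, -59.08, -498.64, -4208.48, -35519.58]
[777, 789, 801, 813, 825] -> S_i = 777 + 12*i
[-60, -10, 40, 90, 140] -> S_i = -60 + 50*i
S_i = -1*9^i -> [-1, -9, -81, -729, -6561]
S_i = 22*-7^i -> [22, -154, 1078, -7546, 52822]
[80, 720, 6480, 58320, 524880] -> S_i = 80*9^i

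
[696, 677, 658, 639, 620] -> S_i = 696 + -19*i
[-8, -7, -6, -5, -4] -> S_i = -8 + 1*i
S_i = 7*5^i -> [7, 35, 175, 875, 4375]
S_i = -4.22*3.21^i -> [-4.22, -13.55, -43.48, -139.58, -448.06]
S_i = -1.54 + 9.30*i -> [-1.54, 7.76, 17.06, 26.36, 35.66]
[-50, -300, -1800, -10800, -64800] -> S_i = -50*6^i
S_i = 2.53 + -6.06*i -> [2.53, -3.53, -9.59, -15.65, -21.71]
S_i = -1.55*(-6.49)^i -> [-1.55, 10.06, -65.29, 423.71, -2749.86]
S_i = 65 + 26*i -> [65, 91, 117, 143, 169]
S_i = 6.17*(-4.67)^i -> [6.17, -28.81, 134.56, -628.4, 2934.63]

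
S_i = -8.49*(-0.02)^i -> [-8.49, 0.17, -0.0, 0.0, -0.0]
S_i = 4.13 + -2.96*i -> [4.13, 1.17, -1.79, -4.75, -7.71]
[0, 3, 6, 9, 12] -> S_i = 0 + 3*i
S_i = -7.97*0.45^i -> [-7.97, -3.59, -1.61, -0.73, -0.33]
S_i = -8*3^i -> [-8, -24, -72, -216, -648]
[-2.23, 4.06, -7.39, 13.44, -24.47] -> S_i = -2.23*(-1.82)^i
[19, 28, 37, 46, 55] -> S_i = 19 + 9*i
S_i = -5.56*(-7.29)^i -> [-5.56, 40.53, -295.48, 2154.06, -15703.08]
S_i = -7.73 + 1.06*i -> [-7.73, -6.67, -5.61, -4.55, -3.49]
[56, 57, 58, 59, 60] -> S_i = 56 + 1*i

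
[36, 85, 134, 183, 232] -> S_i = 36 + 49*i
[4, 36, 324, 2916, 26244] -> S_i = 4*9^i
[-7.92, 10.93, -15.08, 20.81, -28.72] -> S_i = -7.92*(-1.38)^i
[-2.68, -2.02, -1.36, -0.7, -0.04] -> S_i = -2.68 + 0.66*i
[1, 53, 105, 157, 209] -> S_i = 1 + 52*i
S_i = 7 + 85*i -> [7, 92, 177, 262, 347]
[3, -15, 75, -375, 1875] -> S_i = 3*-5^i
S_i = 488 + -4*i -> [488, 484, 480, 476, 472]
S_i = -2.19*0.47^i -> [-2.19, -1.03, -0.48, -0.23, -0.11]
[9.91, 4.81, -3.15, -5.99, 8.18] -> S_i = Random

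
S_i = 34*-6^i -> [34, -204, 1224, -7344, 44064]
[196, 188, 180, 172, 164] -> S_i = 196 + -8*i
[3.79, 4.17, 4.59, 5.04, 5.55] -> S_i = 3.79*1.10^i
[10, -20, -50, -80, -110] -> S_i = 10 + -30*i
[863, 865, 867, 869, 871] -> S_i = 863 + 2*i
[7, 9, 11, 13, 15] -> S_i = 7 + 2*i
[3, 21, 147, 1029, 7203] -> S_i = 3*7^i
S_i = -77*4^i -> [-77, -308, -1232, -4928, -19712]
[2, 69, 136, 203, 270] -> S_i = 2 + 67*i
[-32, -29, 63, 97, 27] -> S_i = Random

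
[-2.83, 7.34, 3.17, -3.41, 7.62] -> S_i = Random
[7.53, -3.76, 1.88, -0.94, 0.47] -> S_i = 7.53*(-0.50)^i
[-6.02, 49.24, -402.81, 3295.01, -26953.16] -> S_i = -6.02*(-8.18)^i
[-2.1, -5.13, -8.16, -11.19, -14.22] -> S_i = -2.10 + -3.03*i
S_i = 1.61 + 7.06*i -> [1.61, 8.67, 15.73, 22.79, 29.85]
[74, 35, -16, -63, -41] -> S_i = Random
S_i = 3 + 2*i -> [3, 5, 7, 9, 11]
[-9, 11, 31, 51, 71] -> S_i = -9 + 20*i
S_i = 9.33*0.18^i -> [9.33, 1.68, 0.3, 0.05, 0.01]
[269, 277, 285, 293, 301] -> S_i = 269 + 8*i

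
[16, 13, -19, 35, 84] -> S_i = Random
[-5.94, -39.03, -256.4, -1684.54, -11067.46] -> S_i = -5.94*6.57^i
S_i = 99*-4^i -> [99, -396, 1584, -6336, 25344]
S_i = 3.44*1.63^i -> [3.44, 5.61, 9.14, 14.9, 24.28]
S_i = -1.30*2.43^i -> [-1.3, -3.16, -7.68, -18.65, -45.33]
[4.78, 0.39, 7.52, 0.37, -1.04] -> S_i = Random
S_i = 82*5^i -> [82, 410, 2050, 10250, 51250]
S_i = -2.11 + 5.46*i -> [-2.11, 3.35, 8.81, 14.27, 19.73]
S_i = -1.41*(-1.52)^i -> [-1.41, 2.14, -3.26, 4.95, -7.53]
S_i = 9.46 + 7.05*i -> [9.46, 16.51, 23.56, 30.61, 37.66]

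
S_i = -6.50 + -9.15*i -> [-6.5, -15.65, -24.8, -33.95, -43.1]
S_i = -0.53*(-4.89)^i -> [-0.53, 2.59, -12.67, 61.97, -303.05]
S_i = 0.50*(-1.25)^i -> [0.5, -0.62, 0.78, -0.98, 1.22]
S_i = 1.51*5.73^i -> [1.51, 8.65, 49.58, 284.08, 1627.78]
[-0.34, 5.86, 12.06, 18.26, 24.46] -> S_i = -0.34 + 6.20*i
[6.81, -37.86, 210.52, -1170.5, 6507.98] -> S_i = 6.81*(-5.56)^i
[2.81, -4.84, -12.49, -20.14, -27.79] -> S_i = 2.81 + -7.65*i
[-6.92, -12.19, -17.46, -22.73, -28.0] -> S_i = -6.92 + -5.27*i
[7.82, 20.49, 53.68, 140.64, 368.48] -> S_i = 7.82*2.62^i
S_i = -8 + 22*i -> [-8, 14, 36, 58, 80]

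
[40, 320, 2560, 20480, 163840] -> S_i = 40*8^i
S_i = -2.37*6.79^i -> [-2.37, -16.09, -109.27, -741.92, -5037.64]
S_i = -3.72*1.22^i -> [-3.72, -4.54, -5.54, -6.75, -8.24]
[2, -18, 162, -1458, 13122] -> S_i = 2*-9^i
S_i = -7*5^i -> [-7, -35, -175, -875, -4375]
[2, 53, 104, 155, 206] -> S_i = 2 + 51*i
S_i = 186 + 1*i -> [186, 187, 188, 189, 190]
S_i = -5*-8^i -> [-5, 40, -320, 2560, -20480]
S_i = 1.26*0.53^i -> [1.26, 0.67, 0.35, 0.19, 0.1]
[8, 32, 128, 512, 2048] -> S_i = 8*4^i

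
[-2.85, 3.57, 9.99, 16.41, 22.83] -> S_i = -2.85 + 6.42*i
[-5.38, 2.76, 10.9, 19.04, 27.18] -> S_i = -5.38 + 8.14*i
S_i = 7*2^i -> [7, 14, 28, 56, 112]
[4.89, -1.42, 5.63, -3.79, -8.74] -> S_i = Random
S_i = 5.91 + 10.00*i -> [5.91, 15.91, 25.91, 35.91, 45.91]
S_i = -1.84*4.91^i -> [-1.84, -9.03, -44.36, -217.8, -1069.41]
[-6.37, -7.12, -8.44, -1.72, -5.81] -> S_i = Random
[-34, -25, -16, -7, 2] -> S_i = -34 + 9*i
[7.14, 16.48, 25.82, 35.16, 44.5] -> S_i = 7.14 + 9.34*i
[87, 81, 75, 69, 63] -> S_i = 87 + -6*i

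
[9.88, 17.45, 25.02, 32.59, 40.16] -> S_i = 9.88 + 7.57*i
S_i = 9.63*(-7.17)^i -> [9.63, -69.05, 495.07, -3549.64, 25450.89]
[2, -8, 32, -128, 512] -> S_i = 2*-4^i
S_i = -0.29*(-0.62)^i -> [-0.29, 0.18, -0.11, 0.07, -0.04]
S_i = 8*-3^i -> [8, -24, 72, -216, 648]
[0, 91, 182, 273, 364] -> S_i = 0 + 91*i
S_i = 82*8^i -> [82, 656, 5248, 41984, 335872]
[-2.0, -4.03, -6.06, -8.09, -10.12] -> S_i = -2.00 + -2.03*i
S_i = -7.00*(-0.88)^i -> [-7.0, 6.16, -5.42, 4.77, -4.2]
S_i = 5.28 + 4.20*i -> [5.28, 9.48, 13.68, 17.88, 22.08]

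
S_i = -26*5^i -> [-26, -130, -650, -3250, -16250]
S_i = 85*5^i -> [85, 425, 2125, 10625, 53125]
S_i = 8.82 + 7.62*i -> [8.82, 16.44, 24.06, 31.68, 39.3]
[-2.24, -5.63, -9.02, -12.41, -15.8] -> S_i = -2.24 + -3.39*i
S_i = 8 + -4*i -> [8, 4, 0, -4, -8]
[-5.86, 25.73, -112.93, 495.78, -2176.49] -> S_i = -5.86*(-4.39)^i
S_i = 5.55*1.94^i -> [5.55, 10.77, 20.89, 40.52, 78.61]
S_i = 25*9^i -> [25, 225, 2025, 18225, 164025]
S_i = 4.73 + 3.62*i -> [4.73, 8.35, 11.97, 15.59, 19.21]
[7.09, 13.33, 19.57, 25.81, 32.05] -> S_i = 7.09 + 6.24*i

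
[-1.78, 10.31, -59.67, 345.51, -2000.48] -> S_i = -1.78*(-5.79)^i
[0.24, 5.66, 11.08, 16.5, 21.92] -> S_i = 0.24 + 5.42*i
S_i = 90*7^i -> [90, 630, 4410, 30870, 216090]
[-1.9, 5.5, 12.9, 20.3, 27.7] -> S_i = -1.90 + 7.40*i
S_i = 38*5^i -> [38, 190, 950, 4750, 23750]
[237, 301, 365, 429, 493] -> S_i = 237 + 64*i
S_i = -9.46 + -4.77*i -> [-9.46, -14.23, -19.0, -23.77, -28.54]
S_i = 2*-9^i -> [2, -18, 162, -1458, 13122]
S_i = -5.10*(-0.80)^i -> [-5.1, 4.08, -3.26, 2.61, -2.09]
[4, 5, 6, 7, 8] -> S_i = 4 + 1*i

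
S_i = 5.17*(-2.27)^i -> [5.17, -11.74, 26.64, -60.47, 137.28]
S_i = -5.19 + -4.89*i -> [-5.19, -10.08, -14.97, -19.86, -24.75]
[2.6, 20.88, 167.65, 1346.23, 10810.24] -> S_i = 2.60*8.03^i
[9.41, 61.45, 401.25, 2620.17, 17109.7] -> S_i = 9.41*6.53^i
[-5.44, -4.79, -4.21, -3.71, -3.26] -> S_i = -5.44*0.88^i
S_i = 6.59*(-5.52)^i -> [6.59, -36.38, 200.8, -1108.42, 6118.45]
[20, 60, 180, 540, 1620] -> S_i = 20*3^i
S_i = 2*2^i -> [2, 4, 8, 16, 32]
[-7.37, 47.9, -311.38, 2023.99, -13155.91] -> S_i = -7.37*(-6.50)^i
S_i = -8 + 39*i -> [-8, 31, 70, 109, 148]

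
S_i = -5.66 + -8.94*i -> [-5.66, -14.6, -23.54, -32.48, -41.42]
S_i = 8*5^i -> [8, 40, 200, 1000, 5000]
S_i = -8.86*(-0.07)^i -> [-8.86, 0.62, -0.04, 0.0, -0.0]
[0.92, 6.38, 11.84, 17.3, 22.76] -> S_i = 0.92 + 5.46*i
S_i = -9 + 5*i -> [-9, -4, 1, 6, 11]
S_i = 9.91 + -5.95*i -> [9.91, 3.96, -1.99, -7.94, -13.89]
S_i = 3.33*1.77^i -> [3.33, 5.89, 10.43, 18.47, 32.68]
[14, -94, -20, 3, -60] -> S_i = Random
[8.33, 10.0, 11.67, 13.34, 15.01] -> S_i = 8.33 + 1.67*i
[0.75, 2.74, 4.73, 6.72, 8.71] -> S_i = 0.75 + 1.99*i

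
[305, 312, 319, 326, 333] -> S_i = 305 + 7*i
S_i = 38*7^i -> [38, 266, 1862, 13034, 91238]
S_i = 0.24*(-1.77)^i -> [0.24, -0.42, 0.75, -1.33, 2.36]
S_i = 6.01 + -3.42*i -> [6.01, 2.59, -0.83, -4.25, -7.67]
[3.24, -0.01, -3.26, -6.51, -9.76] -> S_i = 3.24 + -3.25*i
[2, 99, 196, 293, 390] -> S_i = 2 + 97*i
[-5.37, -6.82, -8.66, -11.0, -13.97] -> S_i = -5.37*1.27^i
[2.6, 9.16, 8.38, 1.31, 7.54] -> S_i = Random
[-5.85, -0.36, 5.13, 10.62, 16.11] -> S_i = -5.85 + 5.49*i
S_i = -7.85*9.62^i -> [-7.85, -75.52, -726.47, -6988.68, -67231.06]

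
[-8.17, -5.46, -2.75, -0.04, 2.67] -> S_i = -8.17 + 2.71*i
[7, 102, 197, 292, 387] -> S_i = 7 + 95*i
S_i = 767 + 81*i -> [767, 848, 929, 1010, 1091]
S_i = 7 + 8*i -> [7, 15, 23, 31, 39]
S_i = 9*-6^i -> [9, -54, 324, -1944, 11664]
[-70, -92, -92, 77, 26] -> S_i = Random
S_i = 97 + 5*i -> [97, 102, 107, 112, 117]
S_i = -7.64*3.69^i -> [-7.64, -28.19, -104.03, -383.86, -1416.44]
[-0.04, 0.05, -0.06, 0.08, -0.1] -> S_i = -0.04*(-1.26)^i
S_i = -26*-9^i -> [-26, 234, -2106, 18954, -170586]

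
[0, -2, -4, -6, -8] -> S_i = 0 + -2*i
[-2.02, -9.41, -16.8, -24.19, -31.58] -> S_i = -2.02 + -7.39*i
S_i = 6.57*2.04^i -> [6.57, 13.4, 27.34, 55.78, 113.79]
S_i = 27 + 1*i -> [27, 28, 29, 30, 31]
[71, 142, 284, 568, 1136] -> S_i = 71*2^i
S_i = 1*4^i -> [1, 4, 16, 64, 256]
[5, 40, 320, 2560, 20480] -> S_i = 5*8^i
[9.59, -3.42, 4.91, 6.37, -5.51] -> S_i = Random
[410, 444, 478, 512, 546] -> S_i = 410 + 34*i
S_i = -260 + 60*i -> [-260, -200, -140, -80, -20]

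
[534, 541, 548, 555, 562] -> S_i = 534 + 7*i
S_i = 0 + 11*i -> [0, 11, 22, 33, 44]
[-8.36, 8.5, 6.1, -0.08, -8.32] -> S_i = Random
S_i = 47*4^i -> [47, 188, 752, 3008, 12032]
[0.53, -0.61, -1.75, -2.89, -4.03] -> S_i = 0.53 + -1.14*i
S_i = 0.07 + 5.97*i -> [0.07, 6.04, 12.01, 17.98, 23.95]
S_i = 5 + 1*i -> [5, 6, 7, 8, 9]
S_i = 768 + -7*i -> [768, 761, 754, 747, 740]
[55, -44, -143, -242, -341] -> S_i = 55 + -99*i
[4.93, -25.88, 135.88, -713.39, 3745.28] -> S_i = 4.93*(-5.25)^i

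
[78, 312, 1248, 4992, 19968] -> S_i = 78*4^i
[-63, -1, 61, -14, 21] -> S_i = Random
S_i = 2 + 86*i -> [2, 88, 174, 260, 346]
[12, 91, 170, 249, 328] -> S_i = 12 + 79*i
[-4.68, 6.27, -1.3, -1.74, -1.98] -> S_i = Random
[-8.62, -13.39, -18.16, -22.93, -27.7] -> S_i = -8.62 + -4.77*i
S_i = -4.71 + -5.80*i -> [-4.71, -10.51, -16.31, -22.11, -27.91]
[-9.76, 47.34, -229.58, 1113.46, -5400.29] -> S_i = -9.76*(-4.85)^i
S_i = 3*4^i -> [3, 12, 48, 192, 768]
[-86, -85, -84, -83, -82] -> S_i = -86 + 1*i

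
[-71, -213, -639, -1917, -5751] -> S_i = -71*3^i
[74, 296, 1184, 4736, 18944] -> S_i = 74*4^i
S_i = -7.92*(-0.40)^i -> [-7.92, 3.17, -1.27, 0.51, -0.2]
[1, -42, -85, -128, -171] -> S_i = 1 + -43*i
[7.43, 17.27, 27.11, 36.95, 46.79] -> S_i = 7.43 + 9.84*i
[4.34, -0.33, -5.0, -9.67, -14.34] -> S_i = 4.34 + -4.67*i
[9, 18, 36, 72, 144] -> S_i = 9*2^i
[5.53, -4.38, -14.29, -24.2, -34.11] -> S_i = 5.53 + -9.91*i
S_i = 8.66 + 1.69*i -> [8.66, 10.35, 12.04, 13.73, 15.42]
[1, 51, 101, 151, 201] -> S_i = 1 + 50*i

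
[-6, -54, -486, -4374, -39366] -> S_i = -6*9^i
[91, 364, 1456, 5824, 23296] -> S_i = 91*4^i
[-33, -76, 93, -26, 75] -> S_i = Random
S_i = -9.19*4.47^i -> [-9.19, -41.08, -183.62, -820.8, -3668.98]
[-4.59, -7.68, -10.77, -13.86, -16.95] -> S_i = -4.59 + -3.09*i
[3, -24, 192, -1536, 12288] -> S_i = 3*-8^i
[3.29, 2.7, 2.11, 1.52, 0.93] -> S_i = 3.29 + -0.59*i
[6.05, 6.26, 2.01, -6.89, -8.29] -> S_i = Random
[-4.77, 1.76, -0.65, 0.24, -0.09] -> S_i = -4.77*(-0.37)^i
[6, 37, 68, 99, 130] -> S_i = 6 + 31*i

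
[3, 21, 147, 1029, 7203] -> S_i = 3*7^i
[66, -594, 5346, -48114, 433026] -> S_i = 66*-9^i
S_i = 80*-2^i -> [80, -160, 320, -640, 1280]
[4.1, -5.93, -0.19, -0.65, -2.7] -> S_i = Random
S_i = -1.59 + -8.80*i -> [-1.59, -10.39, -19.19, -27.99, -36.79]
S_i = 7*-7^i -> [7, -49, 343, -2401, 16807]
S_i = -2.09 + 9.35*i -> [-2.09, 7.26, 16.61, 25.96, 35.31]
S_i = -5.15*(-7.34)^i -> [-5.15, 37.8, -277.46, 2036.55, -14948.29]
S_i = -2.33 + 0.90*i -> [-2.33, -1.43, -0.53, 0.37, 1.27]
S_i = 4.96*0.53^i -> [4.96, 2.63, 1.39, 0.74, 0.39]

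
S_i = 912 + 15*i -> [912, 927, 942, 957, 972]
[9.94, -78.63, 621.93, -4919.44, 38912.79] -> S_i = 9.94*(-7.91)^i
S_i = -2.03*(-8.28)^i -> [-2.03, 16.81, -139.17, 1152.36, -9541.52]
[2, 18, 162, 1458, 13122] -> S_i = 2*9^i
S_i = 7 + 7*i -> [7, 14, 21, 28, 35]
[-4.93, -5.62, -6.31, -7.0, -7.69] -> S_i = -4.93 + -0.69*i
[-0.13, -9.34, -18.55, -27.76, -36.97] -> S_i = -0.13 + -9.21*i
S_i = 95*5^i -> [95, 475, 2375, 11875, 59375]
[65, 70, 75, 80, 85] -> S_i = 65 + 5*i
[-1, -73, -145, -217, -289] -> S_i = -1 + -72*i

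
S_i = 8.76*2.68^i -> [8.76, 23.48, 62.92, 168.62, 451.9]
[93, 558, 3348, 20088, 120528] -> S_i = 93*6^i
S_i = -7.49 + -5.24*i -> [-7.49, -12.73, -17.97, -23.21, -28.45]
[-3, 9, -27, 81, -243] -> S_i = -3*-3^i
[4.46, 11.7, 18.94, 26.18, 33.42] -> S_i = 4.46 + 7.24*i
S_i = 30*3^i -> [30, 90, 270, 810, 2430]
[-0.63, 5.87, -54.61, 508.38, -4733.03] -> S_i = -0.63*(-9.31)^i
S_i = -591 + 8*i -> [-591, -583, -575, -567, -559]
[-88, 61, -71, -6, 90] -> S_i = Random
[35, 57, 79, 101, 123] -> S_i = 35 + 22*i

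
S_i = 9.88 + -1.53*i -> [9.88, 8.35, 6.82, 5.29, 3.76]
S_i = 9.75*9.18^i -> [9.75, 89.5, 821.66, 7542.8, 69242.91]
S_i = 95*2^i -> [95, 190, 380, 760, 1520]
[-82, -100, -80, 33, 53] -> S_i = Random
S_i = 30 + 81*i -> [30, 111, 192, 273, 354]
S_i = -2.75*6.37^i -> [-2.75, -17.52, -111.59, -710.81, -4527.83]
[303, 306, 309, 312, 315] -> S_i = 303 + 3*i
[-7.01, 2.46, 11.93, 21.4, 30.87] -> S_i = -7.01 + 9.47*i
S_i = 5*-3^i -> [5, -15, 45, -135, 405]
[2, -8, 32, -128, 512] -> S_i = 2*-4^i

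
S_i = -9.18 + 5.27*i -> [-9.18, -3.91, 1.36, 6.63, 11.9]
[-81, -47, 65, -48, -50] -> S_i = Random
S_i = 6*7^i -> [6, 42, 294, 2058, 14406]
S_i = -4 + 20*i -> [-4, 16, 36, 56, 76]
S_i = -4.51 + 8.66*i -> [-4.51, 4.15, 12.81, 21.47, 30.13]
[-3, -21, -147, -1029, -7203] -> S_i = -3*7^i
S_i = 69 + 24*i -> [69, 93, 117, 141, 165]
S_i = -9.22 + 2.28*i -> [-9.22, -6.94, -4.66, -2.38, -0.1]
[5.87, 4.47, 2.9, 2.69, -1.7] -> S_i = Random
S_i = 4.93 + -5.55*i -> [4.93, -0.62, -6.17, -11.72, -17.27]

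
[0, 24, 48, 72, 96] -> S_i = 0 + 24*i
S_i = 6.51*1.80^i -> [6.51, 11.72, 21.09, 37.97, 68.34]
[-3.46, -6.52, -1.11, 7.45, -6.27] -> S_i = Random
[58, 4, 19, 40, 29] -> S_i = Random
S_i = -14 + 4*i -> [-14, -10, -6, -2, 2]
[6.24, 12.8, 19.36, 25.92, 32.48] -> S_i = 6.24 + 6.56*i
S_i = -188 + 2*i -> [-188, -186, -184, -182, -180]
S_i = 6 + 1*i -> [6, 7, 8, 9, 10]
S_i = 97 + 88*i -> [97, 185, 273, 361, 449]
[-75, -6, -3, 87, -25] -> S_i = Random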